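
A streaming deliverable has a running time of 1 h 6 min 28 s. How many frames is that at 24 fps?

1 h 6 min 28 s = 3988 s.
Frames = 3988 × 24 = 95712.

95712 frames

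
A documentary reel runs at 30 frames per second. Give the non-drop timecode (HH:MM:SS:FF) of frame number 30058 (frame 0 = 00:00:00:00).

30058 ÷ 30 = 1001 full seconds, remainder 28 frames.
1001 s = 0 h 16 min 41 s.
Timecode: 00:16:41:28.

00:16:41:28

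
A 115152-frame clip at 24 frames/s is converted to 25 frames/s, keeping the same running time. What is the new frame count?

Target frames = source frames × (target rate / source rate) = 115152 × (25)/(24) = 115152 × 25/24 = 119950.

119950 frames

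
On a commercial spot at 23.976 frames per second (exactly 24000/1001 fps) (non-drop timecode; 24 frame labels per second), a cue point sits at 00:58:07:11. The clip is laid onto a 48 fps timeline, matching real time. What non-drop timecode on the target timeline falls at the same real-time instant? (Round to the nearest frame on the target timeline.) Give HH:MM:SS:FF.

00:58:10:45

Source frame index: (0×3600 + 58×60 + 7) × 24 + 11 = 83699.
Real time: 83699 / (24000/1001) = 83782699/24000 s.
Target frame: (83782699/24000) × (48) = 83782699/500 ≈ 167565.398 → 167565.
At 48 labels/s: frame 167565 → 00:58:10:45.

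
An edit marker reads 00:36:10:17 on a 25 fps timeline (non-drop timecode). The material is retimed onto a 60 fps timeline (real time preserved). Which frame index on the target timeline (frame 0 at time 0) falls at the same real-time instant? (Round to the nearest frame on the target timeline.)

frame 130241

Source frame index: (0×3600 + 36×60 + 10) × 25 + 17 = 54267.
Real time: 54267 / (25) = 54267/25 s.
Target frame: (54267/25) × (60) = 651204/5 ≈ 130240.800 → 130241.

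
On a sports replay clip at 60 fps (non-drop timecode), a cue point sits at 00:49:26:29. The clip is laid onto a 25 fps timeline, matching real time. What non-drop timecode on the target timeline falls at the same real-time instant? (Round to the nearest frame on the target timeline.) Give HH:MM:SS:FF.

Source frame index: (0×3600 + 49×60 + 26) × 60 + 29 = 177989.
Real time: 177989 / (60) = 177989/60 s.
Target frame: (177989/60) × (25) = 889945/12 ≈ 74162.083 → 74162.
At 25 labels/s: frame 74162 → 00:49:26:12.

00:49:26:12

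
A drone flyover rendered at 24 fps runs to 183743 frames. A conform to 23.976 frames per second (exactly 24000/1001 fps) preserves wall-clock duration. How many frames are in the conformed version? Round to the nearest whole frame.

Frames at target rate = 183743 × (24000/1001) / (24) = 26249000/143 ≈ 183559.441.
Nearest whole frame: 183559.

183559 frames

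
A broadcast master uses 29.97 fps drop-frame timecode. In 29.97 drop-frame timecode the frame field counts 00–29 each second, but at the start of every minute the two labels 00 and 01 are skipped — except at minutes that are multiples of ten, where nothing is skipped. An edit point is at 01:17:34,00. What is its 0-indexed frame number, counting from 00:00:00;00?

As if non-drop at 30 labels/s: (1 × 3600 + 17 × 60 + 34) × 30 + 0 = 139620.
Minute boundaries passed: 77; those not divisible by 10: 77 − 7 = 70; dropped labels = 2 × 70 = 140.
Actual frame index = 139620 − 140 = 139480.

139480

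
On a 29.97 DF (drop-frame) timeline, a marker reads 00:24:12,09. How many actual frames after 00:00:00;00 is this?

43525

Complete 10-minute blocks: 2, each 17982 frames → 35964.
Remaining 4 whole minutes in the current block: 1800 + 3 × 1798 = 7194 frames.
Within the current minute: 12 × 30 + 9 − 2 = 367 (labels ;00/;01 skipped at this minute). Total = 35964 + 7194 + 367 = 43525.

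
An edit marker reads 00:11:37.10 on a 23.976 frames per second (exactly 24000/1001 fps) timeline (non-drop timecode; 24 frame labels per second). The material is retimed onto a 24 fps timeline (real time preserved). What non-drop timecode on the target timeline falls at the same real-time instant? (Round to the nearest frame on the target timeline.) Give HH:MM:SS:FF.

Source frame index: (0×3600 + 11×60 + 37) × 24 + 10 = 16738.
Real time: 16738 / (24000/1001) = 8377369/12000 s.
Target frame: (8377369/12000) × (24) = 8377369/500 ≈ 16754.738 → 16755.
At 24 labels/s: frame 16755 → 00:11:38:03.

00:11:38:03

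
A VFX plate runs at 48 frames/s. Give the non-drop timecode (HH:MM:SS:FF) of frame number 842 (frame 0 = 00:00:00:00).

842 ÷ 48 = 17 full seconds, remainder 26 frames.
17 s = 0 h 0 min 17 s.
Timecode: 00:00:17:26.

00:00:17:26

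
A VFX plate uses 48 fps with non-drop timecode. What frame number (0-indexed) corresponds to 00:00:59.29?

2861

Total seconds to the label: (0 × 3600 + 0 × 60 + 59) = 59.
Frame index = 59 × 48 + 29 = 2861.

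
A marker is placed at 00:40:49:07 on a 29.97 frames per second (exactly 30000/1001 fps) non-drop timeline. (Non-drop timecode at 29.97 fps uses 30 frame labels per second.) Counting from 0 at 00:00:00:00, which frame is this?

Total seconds to the label: (0 × 3600 + 40 × 60 + 49) = 2449.
Frame index = 2449 × 30 + 7 = 73477.

frame 73477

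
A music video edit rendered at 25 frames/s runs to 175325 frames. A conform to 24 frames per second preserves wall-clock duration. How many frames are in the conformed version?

Target frames = source frames × (target rate / source rate) = 175325 × (24)/(25) = 175325 × 24/25 = 168312.

168312 frames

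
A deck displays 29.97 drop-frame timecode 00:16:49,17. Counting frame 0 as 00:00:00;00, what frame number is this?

As if non-drop at 30 labels/s: (0 × 3600 + 16 × 60 + 49) × 30 + 17 = 30287.
Minute boundaries passed: 16; those not divisible by 10: 16 − 1 = 15; dropped labels = 2 × 15 = 30.
Actual frame index = 30287 − 30 = 30257.

30257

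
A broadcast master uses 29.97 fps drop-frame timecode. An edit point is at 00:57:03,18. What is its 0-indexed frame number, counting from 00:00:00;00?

Complete 10-minute blocks: 5, each 17982 frames → 89910.
Remaining 7 whole minutes in the current block: 1800 + 6 × 1798 = 12588 frames.
Within the current minute: 3 × 30 + 18 − 2 = 106 (labels ;00/;01 skipped at this minute). Total = 89910 + 12588 + 106 = 102604.

102604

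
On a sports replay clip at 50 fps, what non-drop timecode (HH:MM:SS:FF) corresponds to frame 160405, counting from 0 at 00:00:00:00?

00:53:28:05

160405 ÷ 50 = 3208 full seconds, remainder 5 frames.
3208 s = 0 h 53 min 28 s.
Timecode: 00:53:28:05.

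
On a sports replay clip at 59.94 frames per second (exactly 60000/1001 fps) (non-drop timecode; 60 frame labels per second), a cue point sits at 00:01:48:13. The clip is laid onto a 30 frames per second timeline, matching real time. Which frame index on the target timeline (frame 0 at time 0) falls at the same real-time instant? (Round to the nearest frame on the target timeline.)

Source frame index: (0×3600 + 1×60 + 48) × 60 + 13 = 6493.
Real time: 6493 / (60000/1001) = 6499493/60000 s.
Target frame: (6499493/60000) × (30) = 6499493/2000 ≈ 3249.747 → 3250.

frame 3250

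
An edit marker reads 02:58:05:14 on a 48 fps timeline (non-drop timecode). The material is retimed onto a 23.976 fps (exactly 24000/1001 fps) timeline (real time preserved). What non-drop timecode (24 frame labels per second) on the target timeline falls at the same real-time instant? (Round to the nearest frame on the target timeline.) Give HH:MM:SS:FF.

02:57:54:15

Source frame index: (2×3600 + 58×60 + 5) × 48 + 14 = 512894.
Real time: 512894 / (48) = 256447/24 s.
Target frame: (256447/24) × (24000/1001) = 256447000/1001 ≈ 256190.809 → 256191.
At 24 labels/s: frame 256191 → 02:57:54:15.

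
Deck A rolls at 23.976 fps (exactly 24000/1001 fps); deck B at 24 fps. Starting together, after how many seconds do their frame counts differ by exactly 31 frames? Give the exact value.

31031/24 seconds

The gap grows by |24 − 24000/1001| = 24/1001 frames per second.
Time for a 31-frame gap: 31 ÷ (24/1001) = 31031/24 s.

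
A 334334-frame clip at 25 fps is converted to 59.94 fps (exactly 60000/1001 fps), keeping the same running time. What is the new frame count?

801600 frames

Target frames = source frames × (target rate / source rate) = 334334 × (60000/1001)/(25) = 334334 × 2400/1001 = 801600.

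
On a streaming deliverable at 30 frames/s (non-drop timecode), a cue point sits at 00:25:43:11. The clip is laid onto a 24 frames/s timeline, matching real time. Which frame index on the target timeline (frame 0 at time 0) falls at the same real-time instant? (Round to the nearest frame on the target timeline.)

frame 37041

Source frame index: (0×3600 + 25×60 + 43) × 30 + 11 = 46301.
Real time: 46301 / (30) = 46301/30 s.
Target frame: (46301/30) × (24) = 185204/5 ≈ 37040.800 → 37041.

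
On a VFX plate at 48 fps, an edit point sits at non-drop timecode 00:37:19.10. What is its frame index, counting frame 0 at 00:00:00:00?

Total seconds to the label: (0 × 3600 + 37 × 60 + 19) = 2239.
Frame index = 2239 × 48 + 10 = 107482.

107482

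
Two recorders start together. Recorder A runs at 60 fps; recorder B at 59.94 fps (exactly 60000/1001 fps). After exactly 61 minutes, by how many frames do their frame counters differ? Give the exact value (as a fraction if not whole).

219600/1001 frames

61 min = 3660 s.
A emits 60 × 3660 = 219600 frames; B emits 60000/1001 × 3660 = 219600000/1001.
Difference = 219600/1001 frames (≈ 219.3806); B is behind A.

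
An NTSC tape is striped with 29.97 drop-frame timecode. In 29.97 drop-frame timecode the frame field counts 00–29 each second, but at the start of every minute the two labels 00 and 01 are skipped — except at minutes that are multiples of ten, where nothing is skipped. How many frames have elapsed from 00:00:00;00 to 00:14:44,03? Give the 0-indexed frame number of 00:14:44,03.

Complete 10-minute blocks: 1, each 17982 frames → 17982.
Remaining 4 whole minutes in the current block: 1800 + 3 × 1798 = 7194 frames.
Within the current minute: 44 × 30 + 3 − 2 = 1321 (labels ;00/;01 skipped at this minute). Total = 17982 + 7194 + 1321 = 26497.

26497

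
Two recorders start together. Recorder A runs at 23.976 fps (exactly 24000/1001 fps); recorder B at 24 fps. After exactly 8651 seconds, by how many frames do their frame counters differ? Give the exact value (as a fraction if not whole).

207624/1001 frames

A emits 24000/1001 × 8651 = 207624000/1001 frames; B emits 24 × 8651 = 207624.
Difference = 207624/1001 frames (≈ 207.4166); B is ahead of A.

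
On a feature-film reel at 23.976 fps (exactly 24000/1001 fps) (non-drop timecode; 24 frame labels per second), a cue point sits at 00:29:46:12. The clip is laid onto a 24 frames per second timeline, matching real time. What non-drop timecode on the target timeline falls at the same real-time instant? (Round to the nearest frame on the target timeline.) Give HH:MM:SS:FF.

Source frame index: (0×3600 + 29×60 + 46) × 24 + 12 = 42876.
Real time: 42876 / (24000/1001) = 3576573/2000 s.
Target frame: (3576573/2000) × (24) = 10729719/250 ≈ 42918.876 → 42919.
At 24 labels/s: frame 42919 → 00:29:48:07.

00:29:48:07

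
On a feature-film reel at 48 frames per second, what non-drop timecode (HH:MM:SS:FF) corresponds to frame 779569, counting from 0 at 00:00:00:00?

04:30:41:01

779569 ÷ 48 = 16241 full seconds, remainder 1 frame.
16241 s = 4 h 30 min 41 s.
Timecode: 04:30:41:01.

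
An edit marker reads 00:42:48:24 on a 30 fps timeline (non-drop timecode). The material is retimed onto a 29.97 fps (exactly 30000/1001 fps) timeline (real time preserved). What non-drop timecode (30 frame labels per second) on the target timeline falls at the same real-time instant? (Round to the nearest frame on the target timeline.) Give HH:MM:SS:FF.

Source frame index: (0×3600 + 42×60 + 48) × 30 + 24 = 77064.
Real time: 77064 / (30) = 12844/5 s.
Target frame: (12844/5) × (30000/1001) = 5928000/77 ≈ 76987.013 → 76987.
At 30 labels/s: frame 76987 → 00:42:46:07.

00:42:46:07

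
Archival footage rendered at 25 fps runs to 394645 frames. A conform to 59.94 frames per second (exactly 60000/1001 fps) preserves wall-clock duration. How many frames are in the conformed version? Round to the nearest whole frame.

946202 frames

Frames at target rate = 394645 × (60000/1001) / (25) = 947148000/1001 ≈ 946201.798.
Nearest whole frame: 946202.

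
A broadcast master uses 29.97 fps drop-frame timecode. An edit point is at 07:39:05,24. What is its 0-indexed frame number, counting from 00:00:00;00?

825546

As if non-drop at 30 labels/s: (7 × 3600 + 39 × 60 + 5) × 30 + 24 = 826374.
Minute boundaries passed: 459; those not divisible by 10: 459 − 45 = 414; dropped labels = 2 × 414 = 828.
Actual frame index = 826374 − 828 = 825546.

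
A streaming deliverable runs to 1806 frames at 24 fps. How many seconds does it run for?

Running time = 1806 / (24) = 75.25 s.

75.25 seconds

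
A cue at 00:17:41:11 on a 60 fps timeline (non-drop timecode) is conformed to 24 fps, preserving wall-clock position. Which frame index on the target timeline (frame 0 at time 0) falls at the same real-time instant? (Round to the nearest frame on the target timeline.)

frame 25468

Source frame index: (0×3600 + 17×60 + 41) × 60 + 11 = 63671.
Real time: 63671 / (60) = 63671/60 s.
Target frame: (63671/60) × (24) = 127342/5 ≈ 25468.400 → 25468.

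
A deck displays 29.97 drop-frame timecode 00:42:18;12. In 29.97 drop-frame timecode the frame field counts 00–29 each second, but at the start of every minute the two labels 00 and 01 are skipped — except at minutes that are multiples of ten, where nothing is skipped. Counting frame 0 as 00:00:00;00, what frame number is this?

76076

Complete 10-minute blocks: 4, each 17982 frames → 71928.
Remaining 2 whole minutes in the current block: 1800 + 1 × 1798 = 3598 frames.
Within the current minute: 18 × 30 + 12 − 2 = 550 (labels ;00/;01 skipped at this minute). Total = 71928 + 3598 + 550 = 76076.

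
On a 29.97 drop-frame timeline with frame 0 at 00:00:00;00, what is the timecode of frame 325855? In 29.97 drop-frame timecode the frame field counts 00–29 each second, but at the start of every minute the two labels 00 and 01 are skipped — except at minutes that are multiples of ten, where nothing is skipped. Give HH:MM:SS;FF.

03:01:12;21

Each 10-minute DF block holds 10 × 60 × 30 − 9 × 2 = 17982 frames. 325855 ÷ 17982 → 18 full blocks, remainder 2179.
Within the partial block the first minute is 1800 frames and each further minute 1798, so 1 further minute boundary passed. Total skipped labels = 18 × 18 + 2 × 1 = 326.
Non-drop label index = 325855 + 326 = 326181; at 30 labels/s that is 03:01:12:21, i.e. DF 03:01:12;21.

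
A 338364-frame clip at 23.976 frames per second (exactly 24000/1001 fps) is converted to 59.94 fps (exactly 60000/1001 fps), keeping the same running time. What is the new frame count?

Target frames = source frames × (target rate / source rate) = 338364 × (60000/1001)/(24000/1001) = 338364 × 5/2 = 845910.

845910 frames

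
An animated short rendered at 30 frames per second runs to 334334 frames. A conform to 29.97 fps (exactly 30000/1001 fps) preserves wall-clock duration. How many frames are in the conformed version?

334000 frames

Target frames = source frames × (target rate / source rate) = 334334 × (30000/1001)/(30) = 334334 × 1000/1001 = 334000.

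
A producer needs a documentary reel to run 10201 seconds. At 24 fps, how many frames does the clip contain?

Frames = 10201 × 24 = 244824.

244824 frames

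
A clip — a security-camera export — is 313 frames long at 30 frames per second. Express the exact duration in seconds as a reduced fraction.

313/30 seconds

Running time = 313 ÷ (30) = 313 × 1/30 = 313/30 s.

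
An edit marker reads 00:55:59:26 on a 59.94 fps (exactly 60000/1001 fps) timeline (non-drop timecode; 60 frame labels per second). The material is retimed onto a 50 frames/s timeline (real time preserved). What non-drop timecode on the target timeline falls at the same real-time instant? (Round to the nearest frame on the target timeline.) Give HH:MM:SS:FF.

00:56:02:40

Source frame index: (0×3600 + 55×60 + 59) × 60 + 26 = 201566.
Real time: 201566 / (60000/1001) = 100883783/30000 s.
Target frame: (100883783/30000) × (50) = 100883783/600 ≈ 168139.638 → 168140.
At 50 labels/s: frame 168140 → 00:56:02:40.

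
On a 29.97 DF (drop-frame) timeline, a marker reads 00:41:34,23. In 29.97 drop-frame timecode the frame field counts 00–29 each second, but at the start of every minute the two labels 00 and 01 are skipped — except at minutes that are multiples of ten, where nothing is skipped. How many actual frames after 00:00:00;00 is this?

As if non-drop at 30 labels/s: (0 × 3600 + 41 × 60 + 34) × 30 + 23 = 74843.
Minute boundaries passed: 41; those not divisible by 10: 41 − 4 = 37; dropped labels = 2 × 37 = 74.
Actual frame index = 74843 − 74 = 74769.

74769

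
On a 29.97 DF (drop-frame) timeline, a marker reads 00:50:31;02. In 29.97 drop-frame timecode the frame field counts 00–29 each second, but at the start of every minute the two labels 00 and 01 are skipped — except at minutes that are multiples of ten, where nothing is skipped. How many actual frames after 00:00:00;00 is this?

As if non-drop at 30 labels/s: (0 × 3600 + 50 × 60 + 31) × 30 + 2 = 90932.
Minute boundaries passed: 50; those not divisible by 10: 50 − 5 = 45; dropped labels = 2 × 45 = 90.
Actual frame index = 90932 − 90 = 90842.

90842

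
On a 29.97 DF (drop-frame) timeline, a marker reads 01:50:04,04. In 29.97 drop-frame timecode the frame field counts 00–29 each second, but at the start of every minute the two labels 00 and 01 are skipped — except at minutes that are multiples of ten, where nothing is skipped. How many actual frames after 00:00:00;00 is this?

As if non-drop at 30 labels/s: (1 × 3600 + 50 × 60 + 4) × 30 + 4 = 198124.
Minute boundaries passed: 110; those not divisible by 10: 110 − 11 = 99; dropped labels = 2 × 99 = 198.
Actual frame index = 198124 − 198 = 197926.

197926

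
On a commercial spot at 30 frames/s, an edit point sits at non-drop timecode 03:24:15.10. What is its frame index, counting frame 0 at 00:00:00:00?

Total seconds to the label: (3 × 3600 + 24 × 60 + 15) = 12255.
Frame index = 12255 × 30 + 10 = 367660.

367660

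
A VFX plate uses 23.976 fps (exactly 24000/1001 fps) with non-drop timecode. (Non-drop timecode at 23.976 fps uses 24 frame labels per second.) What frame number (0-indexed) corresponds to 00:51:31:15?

74199

Total seconds to the label: (0 × 3600 + 51 × 60 + 31) = 3091.
Frame index = 3091 × 24 + 15 = 74199.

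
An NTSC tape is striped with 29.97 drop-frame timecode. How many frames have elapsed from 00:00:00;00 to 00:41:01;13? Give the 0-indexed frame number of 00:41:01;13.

73769

Complete 10-minute blocks: 4, each 17982 frames → 71928.
Remaining 1 whole minute in the current block: 1800 + 0 × 1798 = 1800 frames.
Within the current minute: 1 × 30 + 13 − 2 = 41 (labels ;00/;01 skipped at this minute). Total = 71928 + 1800 + 41 = 73769.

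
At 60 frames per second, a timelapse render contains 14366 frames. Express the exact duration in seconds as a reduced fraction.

Running time = 14366 ÷ (60) = 14366 × 1/60 = 7183/30 s.

7183/30 seconds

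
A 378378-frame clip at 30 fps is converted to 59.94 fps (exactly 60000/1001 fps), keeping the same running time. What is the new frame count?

Target frames = source frames × (target rate / source rate) = 378378 × (60000/1001)/(30) = 378378 × 2000/1001 = 756000.

756000 frames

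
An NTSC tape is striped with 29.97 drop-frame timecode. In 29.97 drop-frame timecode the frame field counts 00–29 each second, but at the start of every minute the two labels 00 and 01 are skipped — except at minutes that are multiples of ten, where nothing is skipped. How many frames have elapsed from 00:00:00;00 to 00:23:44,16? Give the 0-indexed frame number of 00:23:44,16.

As if non-drop at 30 labels/s: (0 × 3600 + 23 × 60 + 44) × 30 + 16 = 42736.
Minute boundaries passed: 23; those not divisible by 10: 23 − 2 = 21; dropped labels = 2 × 21 = 42.
Actual frame index = 42736 − 42 = 42694.

42694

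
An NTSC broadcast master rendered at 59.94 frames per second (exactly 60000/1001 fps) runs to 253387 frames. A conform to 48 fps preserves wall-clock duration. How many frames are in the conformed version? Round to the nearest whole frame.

202912 frames

Frames at target rate = 253387 × (48) / (60000/1001) = 253640387/1250 ≈ 202912.310.
Nearest whole frame: 202912.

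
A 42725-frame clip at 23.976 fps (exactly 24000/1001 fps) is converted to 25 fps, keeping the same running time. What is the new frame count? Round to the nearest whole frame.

44550 frames

Frames at target rate = 42725 × (25) / (24000/1001) = 8553545/192 ≈ 44549.714.
Nearest whole frame: 44550.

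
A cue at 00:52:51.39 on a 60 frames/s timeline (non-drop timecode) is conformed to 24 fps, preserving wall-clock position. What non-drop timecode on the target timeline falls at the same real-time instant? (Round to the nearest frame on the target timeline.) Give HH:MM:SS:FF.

Source frame index: (0×3600 + 52×60 + 51) × 60 + 39 = 190299.
Real time: 190299 / (60) = 63433/20 s.
Target frame: (63433/20) × (24) = 380598/5 ≈ 76119.600 → 76120.
At 24 labels/s: frame 76120 → 00:52:51:16.

00:52:51:16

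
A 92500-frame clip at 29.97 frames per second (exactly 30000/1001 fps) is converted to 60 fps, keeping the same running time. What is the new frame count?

185185 frames

Target frames = source frames × (target rate / source rate) = 92500 × (60)/(30000/1001) = 92500 × 1001/500 = 185185.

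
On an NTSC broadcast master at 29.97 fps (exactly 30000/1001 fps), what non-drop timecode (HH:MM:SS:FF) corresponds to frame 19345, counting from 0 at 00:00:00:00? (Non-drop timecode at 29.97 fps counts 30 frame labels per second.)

00:10:44:25

19345 ÷ 30 = 644 full seconds, remainder 25 frames.
644 s = 0 h 10 min 44 s.
Timecode: 00:10:44:25.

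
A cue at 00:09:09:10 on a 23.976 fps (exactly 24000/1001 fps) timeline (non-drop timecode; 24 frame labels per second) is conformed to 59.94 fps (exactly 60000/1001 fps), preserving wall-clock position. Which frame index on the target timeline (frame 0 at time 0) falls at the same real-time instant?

frame 32965

Source frame index: (0×3600 + 9×60 + 9) × 24 + 10 = 13186.
Real time: 13186 / (24000/1001) = 6599593/12000 s.
Target frame: (6599593/12000) × (60000/1001) = 32965.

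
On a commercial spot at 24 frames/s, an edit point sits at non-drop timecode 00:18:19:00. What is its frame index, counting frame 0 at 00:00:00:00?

Total seconds to the label: (0 × 3600 + 18 × 60 + 19) = 1099.
Frame index = 1099 × 24 + 0 = 26376.

frame 26376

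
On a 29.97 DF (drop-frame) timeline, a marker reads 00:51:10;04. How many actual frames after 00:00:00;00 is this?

Complete 10-minute blocks: 5, each 17982 frames → 89910.
Remaining 1 whole minute in the current block: 1800 + 0 × 1798 = 1800 frames.
Within the current minute: 10 × 30 + 4 − 2 = 302 (labels ;00/;01 skipped at this minute). Total = 89910 + 1800 + 302 = 92012.

92012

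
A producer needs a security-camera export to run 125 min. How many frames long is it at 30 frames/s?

225000 frames

125 min = 7500 s.
Frames = 7500 × 30 = 225000.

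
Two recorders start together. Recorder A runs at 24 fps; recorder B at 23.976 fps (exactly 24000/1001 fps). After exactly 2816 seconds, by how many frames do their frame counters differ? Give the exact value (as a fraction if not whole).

A emits 24 × 2816 = 67584 frames; B emits 24000/1001 × 2816 = 6144000/91.
Difference = 6144/91 frames (≈ 67.5165); B is behind A.

6144/91 frames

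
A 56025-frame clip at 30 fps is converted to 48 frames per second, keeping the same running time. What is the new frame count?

Target frames = source frames × (target rate / source rate) = 56025 × (48)/(30) = 56025 × 8/5 = 89640.

89640 frames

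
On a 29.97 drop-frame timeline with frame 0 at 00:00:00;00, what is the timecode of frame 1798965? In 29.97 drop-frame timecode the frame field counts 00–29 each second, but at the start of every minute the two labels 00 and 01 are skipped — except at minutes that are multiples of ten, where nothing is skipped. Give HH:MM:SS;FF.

16:40:25;15

Ten DF minutes hold 17982 frames, so frame 1798965 lies in block 100 (frames 1798200–1816181) with 765 frames into that block.
The block's first minute is 1800 frames and the rest 1798 each; 765 frames reaches minute 0, so 100 × 18 + 0 × 2 = 1800 labels have been skipped so far.
Adding those back, label number 1798965 + 1800 = 1800765 at 30 labels/s is 60025 s + 15 f = 16 h 40 min 25 s frame 15, i.e. 16:40:25;15.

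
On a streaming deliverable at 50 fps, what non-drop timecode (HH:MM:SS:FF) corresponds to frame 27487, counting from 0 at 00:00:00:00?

27487 ÷ 50 = 549 full seconds, remainder 37 frames.
549 s = 0 h 9 min 9 s.
Timecode: 00:09:09:37.

00:09:09:37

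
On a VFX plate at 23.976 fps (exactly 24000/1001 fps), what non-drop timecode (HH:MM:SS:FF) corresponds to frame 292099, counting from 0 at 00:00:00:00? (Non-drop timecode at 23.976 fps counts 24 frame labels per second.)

03:22:50:19

292099 ÷ 24 = 12170 full seconds, remainder 19 frames.
12170 s = 3 h 22 min 50 s.
Timecode: 03:22:50:19.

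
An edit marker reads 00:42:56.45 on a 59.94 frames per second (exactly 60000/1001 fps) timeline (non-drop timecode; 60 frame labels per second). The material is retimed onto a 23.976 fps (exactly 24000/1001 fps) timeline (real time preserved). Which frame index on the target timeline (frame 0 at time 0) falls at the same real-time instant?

Source frame index: (0×3600 + 42×60 + 56) × 60 + 45 = 154605.
Real time: 154605 / (60000/1001) = 10317307/4000 s.
Target frame: (10317307/4000) × (24000/1001) = 61842.

frame 61842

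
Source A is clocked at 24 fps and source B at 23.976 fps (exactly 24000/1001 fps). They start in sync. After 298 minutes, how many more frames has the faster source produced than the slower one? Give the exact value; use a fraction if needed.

298 min = 17880 s.
A emits 24 × 17880 = 429120 frames; B emits 24000/1001 × 17880 = 429120000/1001.
Difference = 429120/1001 frames (≈ 428.6913); B is behind A.

429120/1001 frames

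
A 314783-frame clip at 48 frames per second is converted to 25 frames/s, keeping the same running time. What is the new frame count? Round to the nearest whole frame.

163949 frames

Frames at target rate = 314783 × (25) / (48) = 7869575/48 ≈ 163949.479.
Nearest whole frame: 163949.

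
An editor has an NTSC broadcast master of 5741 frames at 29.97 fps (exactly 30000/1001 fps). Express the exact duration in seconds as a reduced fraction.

Running time = 5741 ÷ (30000/1001) = 5741 × 1001/30000 = 5746741/30000 s.

5746741/30000 seconds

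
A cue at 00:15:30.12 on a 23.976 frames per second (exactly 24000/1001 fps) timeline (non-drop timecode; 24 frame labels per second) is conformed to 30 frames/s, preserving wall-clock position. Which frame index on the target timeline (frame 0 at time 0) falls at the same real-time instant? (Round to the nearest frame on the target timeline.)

frame 27943

Source frame index: (0×3600 + 15×60 + 30) × 24 + 12 = 22332.
Real time: 22332 / (24000/1001) = 1862861/2000 s.
Target frame: (1862861/2000) × (30) = 5588583/200 ≈ 27942.915 → 27943.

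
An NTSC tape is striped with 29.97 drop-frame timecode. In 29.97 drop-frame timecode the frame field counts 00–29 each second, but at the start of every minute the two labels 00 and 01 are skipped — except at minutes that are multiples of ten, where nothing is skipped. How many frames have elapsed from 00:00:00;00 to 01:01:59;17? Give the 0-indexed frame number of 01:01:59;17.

Complete 10-minute blocks: 6, each 17982 frames → 107892.
Remaining 1 whole minute in the current block: 1800 + 0 × 1798 = 1800 frames.
Within the current minute: 59 × 30 + 17 − 2 = 1785 (labels ;00/;01 skipped at this minute). Total = 107892 + 1800 + 1785 = 111477.

111477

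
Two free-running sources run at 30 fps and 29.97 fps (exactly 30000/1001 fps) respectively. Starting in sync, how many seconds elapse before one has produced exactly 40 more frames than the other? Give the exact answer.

The gap grows by |30000/1001 − 30| = 30/1001 frames per second.
Time for a 40-frame gap: 40 ÷ (30/1001) = 4004/3 s.

4004/3 seconds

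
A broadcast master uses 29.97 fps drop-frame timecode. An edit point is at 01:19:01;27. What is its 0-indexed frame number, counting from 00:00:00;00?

142113

As if non-drop at 30 labels/s: (1 × 3600 + 19 × 60 + 1) × 30 + 27 = 142257.
Minute boundaries passed: 79; those not divisible by 10: 79 − 7 = 72; dropped labels = 2 × 72 = 144.
Actual frame index = 142257 − 144 = 142113.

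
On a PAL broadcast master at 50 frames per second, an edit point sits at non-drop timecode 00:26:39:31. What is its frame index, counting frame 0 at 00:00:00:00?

Total seconds to the label: (0 × 3600 + 26 × 60 + 39) = 1599.
Frame index = 1599 × 50 + 31 = 79981.

79981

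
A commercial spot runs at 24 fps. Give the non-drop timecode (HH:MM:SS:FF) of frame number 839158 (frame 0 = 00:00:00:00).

09:42:44:22

839158 ÷ 24 = 34964 full seconds, remainder 22 frames.
34964 s = 9 h 42 min 44 s.
Timecode: 09:42:44:22.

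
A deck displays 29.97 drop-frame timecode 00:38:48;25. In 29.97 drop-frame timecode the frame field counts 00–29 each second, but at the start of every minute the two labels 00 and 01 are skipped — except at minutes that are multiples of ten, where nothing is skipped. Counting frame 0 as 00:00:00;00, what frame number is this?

69795

Complete 10-minute blocks: 3, each 17982 frames → 53946.
Remaining 8 whole minutes in the current block: 1800 + 7 × 1798 = 14386 frames.
Within the current minute: 48 × 30 + 25 − 2 = 1463 (labels ;00/;01 skipped at this minute). Total = 53946 + 14386 + 1463 = 69795.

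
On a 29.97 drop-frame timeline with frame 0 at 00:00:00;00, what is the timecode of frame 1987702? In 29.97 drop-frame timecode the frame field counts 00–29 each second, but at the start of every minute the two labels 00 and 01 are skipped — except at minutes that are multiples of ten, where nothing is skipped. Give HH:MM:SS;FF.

18:25:23;02

Each 10-minute DF block holds 10 × 60 × 30 − 9 × 2 = 17982 frames. 1987702 ÷ 17982 → 110 full blocks, remainder 9682.
Within the partial block the first minute is 1800 frames and each further minute 1798, so 5 further minute boundaries passed. Total skipped labels = 18 × 110 + 2 × 5 = 1990.
Non-drop label index = 1987702 + 1990 = 1989692; at 30 labels/s that is 18:25:23:02, i.e. DF 18:25:23;02.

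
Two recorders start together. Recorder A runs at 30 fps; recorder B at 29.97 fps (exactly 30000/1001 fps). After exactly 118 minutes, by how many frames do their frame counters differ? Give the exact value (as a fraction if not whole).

212400/1001 frames

118 min = 7080 s.
A emits 30 × 7080 = 212400 frames; B emits 30000/1001 × 7080 = 212400000/1001.
Difference = 212400/1001 frames (≈ 212.1878); B is behind A.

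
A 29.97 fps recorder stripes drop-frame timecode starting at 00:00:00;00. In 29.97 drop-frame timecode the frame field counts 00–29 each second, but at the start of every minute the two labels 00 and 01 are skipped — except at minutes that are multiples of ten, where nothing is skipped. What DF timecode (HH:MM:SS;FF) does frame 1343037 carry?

Ten DF minutes hold 17982 frames, so frame 1343037 lies in block 74 (frames 1330668–1348649) with 12369 frames into that block.
The block's first minute is 1800 frames and the rest 1798 each; 12369 frames reaches minute 6, so 74 × 18 + 6 × 2 = 1344 labels have been skipped so far.
Adding those back, label number 1343037 + 1344 = 1344381 at 30 labels/s is 44812 s + 21 f = 12 h 26 min 52 s frame 21, i.e. 12:26:52;21.

12:26:52;21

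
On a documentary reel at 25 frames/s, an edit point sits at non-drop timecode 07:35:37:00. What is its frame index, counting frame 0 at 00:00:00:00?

Total seconds to the label: (7 × 3600 + 35 × 60 + 37) = 27337.
Frame index = 27337 × 25 + 0 = 683425.

683425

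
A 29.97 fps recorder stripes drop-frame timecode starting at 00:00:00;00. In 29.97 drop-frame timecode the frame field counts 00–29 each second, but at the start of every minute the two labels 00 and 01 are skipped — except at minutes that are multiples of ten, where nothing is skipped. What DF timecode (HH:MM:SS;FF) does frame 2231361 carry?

Each 10-minute DF block holds 10 × 60 × 30 − 9 × 2 = 17982 frames. 2231361 ÷ 17982 → 124 full blocks, remainder 1593.
Within the partial block the first minute is 1800 frames and each further minute 1798, so 0 further minute boundaries passed. Total skipped labels = 18 × 124 + 2 × 0 = 2232.
Non-drop label index = 2231361 + 2232 = 2233593; at 30 labels/s that is 20:40:53:03, i.e. DF 20:40:53;03.

20:40:53;03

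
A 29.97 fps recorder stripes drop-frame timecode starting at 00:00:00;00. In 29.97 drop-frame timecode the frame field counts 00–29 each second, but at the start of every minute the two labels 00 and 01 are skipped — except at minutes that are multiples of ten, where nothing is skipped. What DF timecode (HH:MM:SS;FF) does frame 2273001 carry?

Each 10-minute DF block holds 10 × 60 × 30 − 9 × 2 = 17982 frames. 2273001 ÷ 17982 → 126 full blocks, remainder 7269.
Within the partial block the first minute is 1800 frames and each further minute 1798, so 4 further minute boundaries passed. Total skipped labels = 18 × 126 + 2 × 4 = 2276.
Non-drop label index = 2273001 + 2276 = 2275277; at 30 labels/s that is 21:04:02:17, i.e. DF 21:04:02;17.

21:04:02;17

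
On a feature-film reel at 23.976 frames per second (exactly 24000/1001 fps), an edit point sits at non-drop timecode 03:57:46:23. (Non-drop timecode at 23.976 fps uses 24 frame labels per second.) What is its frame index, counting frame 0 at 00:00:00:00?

Total seconds to the label: (3 × 3600 + 57 × 60 + 46) = 14266.
Frame index = 14266 × 24 + 23 = 342407.

342407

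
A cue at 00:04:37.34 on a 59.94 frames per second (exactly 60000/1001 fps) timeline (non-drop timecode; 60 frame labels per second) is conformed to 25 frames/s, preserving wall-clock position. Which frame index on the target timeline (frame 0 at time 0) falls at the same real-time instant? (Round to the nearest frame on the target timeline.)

frame 6946

Source frame index: (0×3600 + 4×60 + 37) × 60 + 34 = 16654.
Real time: 16654 / (60000/1001) = 8335327/30000 s.
Target frame: (8335327/30000) × (25) = 8335327/1200 ≈ 6946.106 → 6946.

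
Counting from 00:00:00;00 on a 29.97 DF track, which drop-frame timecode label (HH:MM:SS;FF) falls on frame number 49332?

Ten DF minutes hold 17982 frames, so frame 49332 lies in block 2 (frames 35964–53945) with 13368 frames into that block.
The block's first minute is 1800 frames and the rest 1798 each; 13368 frames reaches minute 7, so 2 × 18 + 7 × 2 = 50 labels have been skipped so far.
Adding those back, label number 49332 + 50 = 49382 at 30 labels/s is 1646 s + 2 f = 0 h 27 min 26 s frame 2, i.e. 00:27:26;02.

00:27:26;02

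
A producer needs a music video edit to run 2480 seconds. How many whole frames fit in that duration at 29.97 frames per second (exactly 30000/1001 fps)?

Frames = 2480 × 30000/1001 = 74400000/1001 ≈ 74325.6743.
Complete frames: 74325.

74325 frames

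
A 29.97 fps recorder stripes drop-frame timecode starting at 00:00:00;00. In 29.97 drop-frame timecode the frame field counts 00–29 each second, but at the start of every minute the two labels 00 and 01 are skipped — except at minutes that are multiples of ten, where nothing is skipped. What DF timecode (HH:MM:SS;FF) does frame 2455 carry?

00:01:21;27

Each 10-minute DF block holds 10 × 60 × 30 − 9 × 2 = 17982 frames. 2455 ÷ 17982 → 0 full blocks, remainder 2455.
Within the partial block the first minute is 1800 frames and each further minute 1798, so 1 further minute boundary passed. Total skipped labels = 18 × 0 + 2 × 1 = 2.
Non-drop label index = 2455 + 2 = 2457; at 30 labels/s that is 00:01:21:27, i.e. DF 00:01:21;27.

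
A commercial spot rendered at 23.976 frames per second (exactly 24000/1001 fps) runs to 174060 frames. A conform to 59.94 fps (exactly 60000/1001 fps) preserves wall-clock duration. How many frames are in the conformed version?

Frames at target rate = 174060 × (60000/1001) / (24000/1001) = 435150.

435150 frames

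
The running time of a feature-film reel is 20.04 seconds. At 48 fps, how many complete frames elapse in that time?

961 frames

Frames = 20.04 × 48 = 24048/25 ≈ 961.9200.
Complete frames: 961.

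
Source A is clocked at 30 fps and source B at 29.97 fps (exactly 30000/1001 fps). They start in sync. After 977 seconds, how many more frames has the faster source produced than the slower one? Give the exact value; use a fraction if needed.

A emits 30 × 977 = 29310 frames; B emits 30000/1001 × 977 = 29310000/1001.
Difference = 29310/1001 frames (≈ 29.2807); B is behind A.

29310/1001 frames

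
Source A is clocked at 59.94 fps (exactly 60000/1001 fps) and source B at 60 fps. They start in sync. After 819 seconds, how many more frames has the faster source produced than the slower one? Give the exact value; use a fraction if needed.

A emits 60000/1001 × 819 = 540000/11 frames; B emits 60 × 819 = 49140.
Difference = 540/11 frames (≈ 49.0909); B is ahead of A.

540/11 frames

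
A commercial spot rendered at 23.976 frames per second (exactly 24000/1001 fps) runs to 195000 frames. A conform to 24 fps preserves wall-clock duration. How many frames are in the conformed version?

195195 frames

Target frames = source frames × (target rate / source rate) = 195000 × (24)/(24000/1001) = 195000 × 1001/1000 = 195195.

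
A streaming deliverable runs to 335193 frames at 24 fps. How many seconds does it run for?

13966.375 seconds

Running time = 335193 / (24) = 13966.375 s.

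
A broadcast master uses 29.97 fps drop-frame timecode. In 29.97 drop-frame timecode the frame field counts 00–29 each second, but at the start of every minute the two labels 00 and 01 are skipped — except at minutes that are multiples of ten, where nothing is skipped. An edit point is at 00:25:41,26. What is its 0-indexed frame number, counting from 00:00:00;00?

As if non-drop at 30 labels/s: (0 × 3600 + 25 × 60 + 41) × 30 + 26 = 46256.
Minute boundaries passed: 25; those not divisible by 10: 25 − 2 = 23; dropped labels = 2 × 23 = 46.
Actual frame index = 46256 − 46 = 46210.

46210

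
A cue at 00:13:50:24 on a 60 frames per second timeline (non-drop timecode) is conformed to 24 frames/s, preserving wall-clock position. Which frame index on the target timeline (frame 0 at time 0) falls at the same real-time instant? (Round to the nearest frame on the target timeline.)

frame 19930

Source frame index: (0×3600 + 13×60 + 50) × 60 + 24 = 49824.
Real time: 49824 / (60) = 4152/5 s.
Target frame: (4152/5) × (24) = 99648/5 ≈ 19929.600 → 19930.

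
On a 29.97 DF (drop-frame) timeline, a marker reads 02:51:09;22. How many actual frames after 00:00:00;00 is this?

307784

Complete 10-minute blocks: 17, each 17982 frames → 305694.
Remaining 1 whole minute in the current block: 1800 + 0 × 1798 = 1800 frames.
Within the current minute: 9 × 30 + 22 − 2 = 290 (labels ;00/;01 skipped at this minute). Total = 305694 + 1800 + 290 = 307784.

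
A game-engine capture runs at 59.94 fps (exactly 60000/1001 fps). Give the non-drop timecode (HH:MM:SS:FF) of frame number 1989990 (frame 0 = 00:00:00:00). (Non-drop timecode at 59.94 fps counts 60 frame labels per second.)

1989990 ÷ 60 = 33166 full seconds, remainder 30 frames.
33166 s = 9 h 12 min 46 s.
Timecode: 09:12:46:30.

09:12:46:30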